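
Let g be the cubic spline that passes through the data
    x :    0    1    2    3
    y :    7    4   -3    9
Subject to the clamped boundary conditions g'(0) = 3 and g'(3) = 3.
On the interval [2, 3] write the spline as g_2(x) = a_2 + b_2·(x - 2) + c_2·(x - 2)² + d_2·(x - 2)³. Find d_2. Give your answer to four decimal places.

-15.6000

Put M_i = g'' at the i-th knot. Here h = (1, 1, 1) and Δ = (-3, -7, 12), so the interior equations h_(i-1)·M_(i-1) + 2(h_(i-1)+h_i)·M_i + h_i·M_(i+1) = 6(Δ_i − Δ_(i-1)) read
  1·M_0 + 4·M_1 + 1·M_2 = 6(Δ_1 - Δ_0) = -24
  1·M_1 + 4·M_2 + 1·M_3 = 6(Δ_2 - Δ_1) = 114
Clamped end conditions give two more equations: 2h_0·M_0 + h_0·M_1 = 6(Δ_0 - g'(0)) = -36 and h_2·M_2 + 2h_2·M_3 = 6(g'(3) - Δ_2) = -54.
Hence M_0 = -54/5, M_1 = -72/5, M_2 = 222/5, M_3 = -246/5.
On [2, 3], with g_2(x) = a_2 + b_2·(x - 2) + c_2·(x - 2)² + d_2·(x - 2)³: c_2 = M_2/2 = 111/5, d_2 = (M_3 - M_2)/(6h_2) = -78/5, b_2 = Δ_2 - h_2(2M_2 + M_3)/6 = 27/5.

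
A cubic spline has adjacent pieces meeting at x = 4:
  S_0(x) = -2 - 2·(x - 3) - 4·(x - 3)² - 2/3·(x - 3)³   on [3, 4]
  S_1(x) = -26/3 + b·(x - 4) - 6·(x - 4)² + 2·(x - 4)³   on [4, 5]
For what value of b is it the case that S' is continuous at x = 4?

S_0'(x) = -2 - 8·(x - 3) - 2·(x - 3)², so S_0'(4) = -12. On the right, S_1'(4) = b, so b = -12.

-12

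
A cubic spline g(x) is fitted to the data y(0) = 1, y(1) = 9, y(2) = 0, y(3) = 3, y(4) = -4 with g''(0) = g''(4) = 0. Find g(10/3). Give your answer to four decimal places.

2.0886

Let M_i = g''(x_i). Step sizes h_i = 1, 1, 1, 1; slopes of the chords Δ_i = (y_(i+1) - y_i)/h_i = 8, -9, 3, -7.
  1·M_0 + 4·M_1 + 1·M_2 = 6(Δ_1 - Δ_0) = -102
  1·M_1 + 4·M_2 + 1·M_3 = 6(Δ_2 - Δ_1) = 72
  1·M_2 + 4·M_3 + 1·M_4 = 6(Δ_3 - Δ_2) = -60
Natural end conditions: M_0 = M_4 = 0.
Solving: M_0 = 0, M_1 = -939/28, M_2 = 225/7, M_3 = -645/28, M_4 = 0.
On [3, 4], g(x) = 3 + 19/28·(x - 3) - 645/56·(x - 3)² + 215/56·(x - 3)³.
With (x - 3) = 1/3: g(10/3) = 1579/756.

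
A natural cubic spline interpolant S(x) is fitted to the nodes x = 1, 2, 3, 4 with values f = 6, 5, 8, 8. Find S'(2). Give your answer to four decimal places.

1.5333

Write σ_i for S''(x_i). With h_i = 1, 1, 1 and divided differences Δ_i = -1, 3, 0, the continuity of S' gives the tridiagonal system
  1·σ_0 + 4·σ_1 + 1·σ_2 = 6(Δ_1 - Δ_0) = 24
  1·σ_1 + 4·σ_2 + 1·σ_3 = 6(Δ_2 - Δ_1) = -18
Natural end conditions: σ_0 = σ_3 = 0.
Solving the tridiagonal system: σ_0 = 0, σ_1 = 38/5, σ_2 = -32/5, σ_3 = 0.
On [2, 3], S'(x) = b_1 + 2c_1·(x - 2) + 3d_1·(x - 2)² with b_1 = Δ_1 - h_1(2σ_1 + σ_2)/6 = 23/15, c_1 = σ_1/2 = 19/5, d_1 = (σ_2 - σ_1)/(6h_1) = -7/3. So S'(2) = 23/15.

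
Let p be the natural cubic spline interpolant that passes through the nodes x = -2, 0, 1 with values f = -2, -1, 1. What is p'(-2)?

0

With M_i denoting the second derivative at x_i, h_i = 2, 1, and Δ_i = (y_(i+1) − y_i)/h_i = 1/2, 2:
  2·M_0 + 6·M_1 + 1·M_2 = 6(Δ_1 - Δ_0) = 9
Natural end conditions: M_0 = M_2 = 0.
Solving the tridiagonal system: M_0 = 0, M_1 = 3/2, M_2 = 0.
On [-2, 0], p'(x) = b_0 + 2c_0·(x + 2) + 3d_0·(x + 2)² with b_0 = Δ_0 - h_0(2M_0 + M_1)/6 = 0, c_0 = M_0/2 = 0, d_0 = (M_1 - M_0)/(6h_0) = 1/8. So p'(-2) = 0.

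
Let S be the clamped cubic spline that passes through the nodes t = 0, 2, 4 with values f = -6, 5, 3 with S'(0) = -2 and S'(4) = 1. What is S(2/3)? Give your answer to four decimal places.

-4.2778

Let m_i = S''(x_i). Step sizes h_i = 2, 2; slopes of the chords Δ_i = (y_(i+1) - y_i)/h_i = 11/2, -1.
  2·m_0 + 8·m_1 + 2·m_2 = 6(Δ_1 - Δ_0) = -39
Clamped end conditions give two more equations: 2h_0·m_0 + h_0·m_1 = 6(Δ_0 - S'(0)) = 45 and h_1·m_1 + 2h_1·m_2 = 6(S'(4) - Δ_1) = 12.
Forward elimination and back-substitution give m_0 = 135/8, m_1 = -45/4, m_2 = 69/8.
On [0, 2], S(t) = -6 - 2·t + 135/16·t² - 75/32·t³.
With t = 2/3: S(2/3) = -77/18.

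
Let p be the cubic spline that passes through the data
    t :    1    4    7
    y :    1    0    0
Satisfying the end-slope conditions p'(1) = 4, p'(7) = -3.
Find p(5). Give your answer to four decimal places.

Write σ_i for p''(x_i). With h_i = 3, 3 and divided differences Δ_i = -1/3, 0, the continuity of p' gives the tridiagonal system
  3·σ_0 + 12·σ_1 + 3·σ_2 = 6(Δ_1 - Δ_0) = 2
Clamped end conditions give two more equations: 2h_0·σ_0 + h_0·σ_1 = 6(Δ_0 - p'(1)) = -26 and h_1·σ_1 + 2h_1·σ_2 = 6(p'(7) - Δ_1) = -18.
Solving: σ_0 = -17/3, σ_1 = 8/3, σ_2 = -13/3.
On [4, 7], p(t) = 0 - 1/2·(t - 4) + 4/3·(t - 4)² - 7/18·(t - 4)³.
With (t - 4) = 1: p(5) = 4/9.

0.4444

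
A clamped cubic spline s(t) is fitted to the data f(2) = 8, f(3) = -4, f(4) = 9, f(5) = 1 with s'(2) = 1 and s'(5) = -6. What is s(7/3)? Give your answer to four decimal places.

With M_i denoting the second derivative at x_i, h_i = 1, 1, 1, and Δ_i = (y_(i+1) − y_i)/h_i = -12, 13, -8:
  1·M_0 + 4·M_1 + 1·M_2 = 6(Δ_1 - Δ_0) = 150
  1·M_1 + 4·M_2 + 1·M_3 = 6(Δ_2 - Δ_1) = -126
Clamped end conditions give two more equations: 2h_0·M_0 + h_0·M_1 = 6(Δ_0 - s'(2)) = -78 and h_2·M_2 + 2h_2·M_3 = 6(s'(5) - Δ_2) = 12.
Solving: M_0 = -1114/15, M_1 = 1058/15, M_2 = -868/15, M_3 = 524/15.
On [2, 3], s(t) = 8 + 1·(t - 2) - 557/15·(t - 2)² + 362/15·(t - 2)³.
With (t - 2) = 1/3: s(7/3) = 2066/405.

5.1012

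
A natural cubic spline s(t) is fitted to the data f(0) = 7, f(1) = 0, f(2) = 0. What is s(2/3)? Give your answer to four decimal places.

1.6852

Write m_i for s''(x_i). With h_i = 1, 1 and divided differences Δ_i = -7, 0, the continuity of s' gives the tridiagonal system
  1·m_0 + 4·m_1 + 1·m_2 = 6(Δ_1 - Δ_0) = 42
Natural end conditions: m_0 = m_2 = 0.
Solving the tridiagonal system: m_0 = 0, m_1 = 21/2, m_2 = 0.
On [0, 1], s(t) = 7 - 35/4·t + 0·t² + 7/4·t³.
With t = 2/3: s(2/3) = 91/54.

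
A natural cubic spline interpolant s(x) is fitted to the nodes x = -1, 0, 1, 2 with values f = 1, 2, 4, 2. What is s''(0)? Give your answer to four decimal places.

3.2000

Put σ_i = s'' at the i-th knot. Here h = (1, 1, 1) and Δ = (1, 2, -2), so the interior equations h_(i-1)·σ_(i-1) + 2(h_(i-1)+h_i)·σ_i + h_i·σ_(i+1) = 6(Δ_i − Δ_(i-1)) read
  1·σ_0 + 4·σ_1 + 1·σ_2 = 6(Δ_1 - Δ_0) = 6
  1·σ_1 + 4·σ_2 + 1·σ_3 = 6(Δ_2 - Δ_1) = -24
Natural end conditions: σ_0 = σ_3 = 0.
Solving: σ_0 = 0, σ_1 = 16/5, σ_2 = -34/5, σ_3 = 0.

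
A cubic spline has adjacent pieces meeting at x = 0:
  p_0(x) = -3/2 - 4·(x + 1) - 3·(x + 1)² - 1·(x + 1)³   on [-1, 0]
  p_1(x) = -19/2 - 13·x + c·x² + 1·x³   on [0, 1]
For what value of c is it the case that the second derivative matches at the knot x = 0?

p_0''(x) = -6 - 6·(x + 1), so p_0''(0) = -12. On the right, p_1''(0) = 2c, so c = -6.

-6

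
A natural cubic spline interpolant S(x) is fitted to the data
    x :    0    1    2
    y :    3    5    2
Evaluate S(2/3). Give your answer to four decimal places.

4.7963

Put m_i = S'' at the i-th knot. Here h = (1, 1) and Δ = (2, -3), so the interior equations h_(i-1)·m_(i-1) + 2(h_(i-1)+h_i)·m_i + h_i·m_(i+1) = 6(Δ_i − Δ_(i-1)) read
  1·m_0 + 4·m_1 + 1·m_2 = 6(Δ_1 - Δ_0) = -30
Natural end conditions: m_0 = m_2 = 0.
Solving the tridiagonal system: m_0 = 0, m_1 = -15/2, m_2 = 0.
On [0, 1], S(x) = 3 + 13/4·x + 0·x² - 5/4·x³.
With x = 2/3: S(2/3) = 259/54.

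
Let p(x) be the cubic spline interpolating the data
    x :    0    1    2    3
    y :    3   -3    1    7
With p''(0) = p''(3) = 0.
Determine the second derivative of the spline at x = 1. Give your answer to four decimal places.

15.2000

Let M_i = p''(x_i). Step sizes h_i = 1, 1, 1; slopes of the chords Δ_i = (y_(i+1) - y_i)/h_i = -6, 4, 6.
  1·M_0 + 4·M_1 + 1·M_2 = 6(Δ_1 - Δ_0) = 60
  1·M_1 + 4·M_2 + 1·M_3 = 6(Δ_2 - Δ_1) = 12
Natural end conditions: M_0 = M_3 = 0.
Hence M_0 = 0, M_1 = 76/5, M_2 = -4/5, M_3 = 0.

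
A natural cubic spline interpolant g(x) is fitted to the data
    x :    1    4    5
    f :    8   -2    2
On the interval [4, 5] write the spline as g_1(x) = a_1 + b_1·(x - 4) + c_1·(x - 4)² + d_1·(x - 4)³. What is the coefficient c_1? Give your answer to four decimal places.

2.7500

With σ_i denoting the second derivative at x_i, h_i = 3, 1, and Δ_i = (y_(i+1) − y_i)/h_i = -10/3, 4:
  3·σ_0 + 8·σ_1 + 1·σ_2 = 6(Δ_1 - Δ_0) = 44
Natural end conditions: σ_0 = σ_2 = 0.
Hence σ_0 = 0, σ_1 = 11/2, σ_2 = 0.
On [4, 5], with g_1(x) = a_1 + b_1·(x - 4) + c_1·(x - 4)² + d_1·(x - 4)³: c_1 = σ_1/2 = 11/4, d_1 = (σ_2 - σ_1)/(6h_1) = -11/12, b_1 = Δ_1 - h_1(2σ_1 + σ_2)/6 = 13/6.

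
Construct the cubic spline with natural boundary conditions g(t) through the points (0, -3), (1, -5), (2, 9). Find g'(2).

Write M_i for g''(x_i). With h_i = 1, 1 and divided differences Δ_i = -2, 14, the continuity of g' gives the tridiagonal system
  1·M_0 + 4·M_1 + 1·M_2 = 6(Δ_1 - Δ_0) = 96
Natural end conditions: M_0 = M_2 = 0.
Solving the tridiagonal system: M_0 = 0, M_1 = 24, M_2 = 0.
On [1, 2], g'(t) = b_1 + 2c_1·(t - 1) + 3d_1·(t - 1)² with b_1 = Δ_1 - h_1(2M_1 + M_2)/6 = 6, c_1 = M_1/2 = 12, d_1 = (M_2 - M_1)/(6h_1) = -4. So g'(2) = 18.

18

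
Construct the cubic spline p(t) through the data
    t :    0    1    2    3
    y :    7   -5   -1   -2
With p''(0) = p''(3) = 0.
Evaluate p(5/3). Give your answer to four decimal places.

With σ_i denoting the second derivative at x_i, h_i = 1, 1, 1, and Δ_i = (y_(i+1) − y_i)/h_i = -12, 4, -1:
  1·σ_0 + 4·σ_1 + 1·σ_2 = 6(Δ_1 - Δ_0) = 96
  1·σ_1 + 4·σ_2 + 1·σ_3 = 6(Δ_2 - Δ_1) = -30
Natural end conditions: σ_0 = σ_3 = 0.
Hence σ_0 = 0, σ_1 = 138/5, σ_2 = -72/5, σ_3 = 0.
On [1, 2], p(t) = -5 - 14/5·(t - 1) + 69/5·(t - 1)² - 7·(t - 1)³.
With (t - 1) = 2/3: p(5/3) = -379/135.

-2.8074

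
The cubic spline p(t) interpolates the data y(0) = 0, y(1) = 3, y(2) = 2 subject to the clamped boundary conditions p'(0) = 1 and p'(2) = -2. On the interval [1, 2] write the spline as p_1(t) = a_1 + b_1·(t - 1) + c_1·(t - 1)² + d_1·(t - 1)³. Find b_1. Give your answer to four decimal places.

Put σ_i = p'' at the i-th knot. Here h = (1, 1) and Δ = (3, -1), so the interior equations h_(i-1)·σ_(i-1) + 2(h_(i-1)+h_i)·σ_i + h_i·σ_(i+1) = 6(Δ_i − Δ_(i-1)) read
  1·σ_0 + 4·σ_1 + 1·σ_2 = 6(Δ_1 - Δ_0) = -24
Clamped end conditions give two more equations: 2h_0·σ_0 + h_0·σ_1 = 6(Δ_0 - p'(0)) = 12 and h_1·σ_1 + 2h_1·σ_2 = 6(p'(2) - Δ_1) = -6.
Solving the tridiagonal system: σ_0 = 21/2, σ_1 = -9, σ_2 = 3/2.
On [1, 2], with p_1(t) = a_1 + b_1·(t - 1) + c_1·(t - 1)² + d_1·(t - 1)³: c_1 = σ_1/2 = -9/2, d_1 = (σ_2 - σ_1)/(6h_1) = 7/4, b_1 = Δ_1 - h_1(2σ_1 + σ_2)/6 = 7/4.

1.7500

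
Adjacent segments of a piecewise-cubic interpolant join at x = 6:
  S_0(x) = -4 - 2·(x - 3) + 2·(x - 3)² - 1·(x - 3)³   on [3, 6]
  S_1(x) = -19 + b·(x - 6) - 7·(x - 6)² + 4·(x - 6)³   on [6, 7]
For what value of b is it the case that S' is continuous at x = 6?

-17

S_0'(x) = -2 + 4·(x - 3) - 3·(x - 3)², so S_0'(6) = -17. On the right, S_1'(6) = b, so b = -17.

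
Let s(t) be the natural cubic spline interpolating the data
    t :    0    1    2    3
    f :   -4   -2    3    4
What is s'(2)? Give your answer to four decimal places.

3.5333

Let M_i = s''(x_i). Step sizes h_i = 1, 1, 1; slopes of the chords Δ_i = (y_(i+1) - y_i)/h_i = 2, 5, 1.
  1·M_0 + 4·M_1 + 1·M_2 = 6(Δ_1 - Δ_0) = 18
  1·M_1 + 4·M_2 + 1·M_3 = 6(Δ_2 - Δ_1) = -24
Natural end conditions: M_0 = M_3 = 0.
Solving the tridiagonal system: M_0 = 0, M_1 = 32/5, M_2 = -38/5, M_3 = 0.
On [2, 3], s'(t) = b_2 + 2c_2·(t - 2) + 3d_2·(t - 2)² with b_2 = Δ_2 - h_2(2M_2 + M_3)/6 = 53/15, c_2 = M_2/2 = -19/5, d_2 = (M_3 - M_2)/(6h_2) = 19/15. So s'(2) = 53/15.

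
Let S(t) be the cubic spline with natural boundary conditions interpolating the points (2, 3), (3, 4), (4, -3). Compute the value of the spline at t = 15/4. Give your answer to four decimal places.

With M_i denoting the second derivative at x_i, h_i = 1, 1, and Δ_i = (y_(i+1) − y_i)/h_i = 1, -7:
  1·M_0 + 4·M_1 + 1·M_2 = 6(Δ_1 - Δ_0) = -48
Natural end conditions: M_0 = M_2 = 0.
Forward elimination and back-substitution give M_0 = 0, M_1 = -12, M_2 = 0.
On [3, 4], S(t) = 4 - 3·(t - 3) - 6·(t - 3)² + 2·(t - 3)³.
With (t - 3) = 3/4: S(15/4) = -25/32.

-0.7813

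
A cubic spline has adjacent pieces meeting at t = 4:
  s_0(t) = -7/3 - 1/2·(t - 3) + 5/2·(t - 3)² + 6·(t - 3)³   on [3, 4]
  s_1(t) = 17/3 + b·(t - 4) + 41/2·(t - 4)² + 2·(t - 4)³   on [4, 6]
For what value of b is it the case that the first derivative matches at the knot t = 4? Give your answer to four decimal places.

s_0'(t) = -1/2 + 5·(t - 3) + 18·(t - 3)², so s_0'(4) = 45/2. On the right, s_1'(4) = b, so b = 45/2.

22.5000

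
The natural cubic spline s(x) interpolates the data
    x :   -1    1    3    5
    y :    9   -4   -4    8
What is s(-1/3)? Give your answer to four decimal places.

3.8765

Put M_i = s'' at the i-th knot. Here h = (2, 2, 2) and Δ = (-13/2, 0, 6), so the interior equations h_(i-1)·M_(i-1) + 2(h_(i-1)+h_i)·M_i + h_i·M_(i+1) = 6(Δ_i − Δ_(i-1)) read
  2·M_0 + 8·M_1 + 2·M_2 = 6(Δ_1 - Δ_0) = 39
  2·M_1 + 8·M_2 + 2·M_3 = 6(Δ_2 - Δ_1) = 36
Natural end conditions: M_0 = M_3 = 0.
Forward elimination and back-substitution give M_0 = 0, M_1 = 4, M_2 = 7/2, M_3 = 0.
On [-1, 1], s(x) = 9 - 47/6·(x + 1) + 0·(x + 1)² + 1/3·(x + 1)³.
With (x + 1) = 2/3: s(-1/3) = 314/81.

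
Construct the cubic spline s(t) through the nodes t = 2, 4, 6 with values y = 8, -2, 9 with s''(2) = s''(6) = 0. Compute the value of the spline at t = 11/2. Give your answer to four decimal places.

5.0195

Write m_i for s''(x_i). With h_i = 2, 2 and divided differences Δ_i = -5, 11/2, the continuity of s' gives the tridiagonal system
  2·m_0 + 8·m_1 + 2·m_2 = 6(Δ_1 - Δ_0) = 63
Natural end conditions: m_0 = m_2 = 0.
Solving the tridiagonal system: m_0 = 0, m_1 = 63/8, m_2 = 0.
On [4, 6], s(t) = -2 + 1/4·(t - 4) + 63/16·(t - 4)² - 21/32·(t - 4)³.
With (t - 4) = 3/2: s(11/2) = 1285/256.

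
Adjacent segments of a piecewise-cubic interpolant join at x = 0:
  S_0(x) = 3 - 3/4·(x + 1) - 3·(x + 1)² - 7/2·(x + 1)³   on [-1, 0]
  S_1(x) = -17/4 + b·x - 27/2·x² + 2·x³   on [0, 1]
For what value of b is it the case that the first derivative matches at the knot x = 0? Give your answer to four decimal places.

S_0'(x) = -3/4 - 6·(x + 1) - 21/2·(x + 1)², so S_0'(0) = -69/4. On the right, S_1'(0) = b, so b = -69/4.

-17.2500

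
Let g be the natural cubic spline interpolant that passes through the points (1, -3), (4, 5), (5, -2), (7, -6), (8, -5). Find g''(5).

Put M_i = g'' at the i-th knot. Here h = (3, 1, 2, 1) and Δ = (8/3, -7, -2, 1), so the interior equations h_(i-1)·M_(i-1) + 2(h_(i-1)+h_i)·M_i + h_i·M_(i+1) = 6(Δ_i − Δ_(i-1)) read
  3·M_0 + 8·M_1 + 1·M_2 = 6(Δ_1 - Δ_0) = -58
  1·M_1 + 6·M_2 + 2·M_3 = 6(Δ_2 - Δ_1) = 30
  2·M_2 + 6·M_3 + 1·M_4 = 6(Δ_3 - Δ_2) = 18
Natural end conditions: M_0 = M_4 = 0.
Hence M_0 = 0, M_1 = -8, M_2 = 6, M_3 = 1, M_4 = 0.

6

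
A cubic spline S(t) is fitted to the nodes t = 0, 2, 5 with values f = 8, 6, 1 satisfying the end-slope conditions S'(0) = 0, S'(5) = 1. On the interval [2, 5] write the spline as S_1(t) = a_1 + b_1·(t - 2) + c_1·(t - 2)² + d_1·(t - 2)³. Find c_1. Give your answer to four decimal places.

-0.6000

Let M_i = S''(x_i). Step sizes h_i = 2, 3; slopes of the chords Δ_i = (y_(i+1) - y_i)/h_i = -1, -5/3.
  2·M_0 + 10·M_1 + 3·M_2 = 6(Δ_1 - Δ_0) = -4
Clamped end conditions give two more equations: 2h_0·M_0 + h_0·M_1 = 6(Δ_0 - S'(0)) = -6 and h_1·M_1 + 2h_1·M_2 = 6(S'(5) - Δ_1) = 16.
Forward elimination and back-substitution give M_0 = -9/10, M_1 = -6/5, M_2 = 49/15.
On [2, 5], with S_1(t) = a_1 + b_1·(t - 2) + c_1·(t - 2)² + d_1·(t - 2)³: c_1 = M_1/2 = -3/5, d_1 = (M_2 - M_1)/(6h_1) = 67/270, b_1 = Δ_1 - h_1(2M_1 + M_2)/6 = -21/10.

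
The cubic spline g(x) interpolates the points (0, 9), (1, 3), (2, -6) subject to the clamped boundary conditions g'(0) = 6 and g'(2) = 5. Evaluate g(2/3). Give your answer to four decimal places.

Put M_i = g'' at the i-th knot. Here h = (1, 1) and Δ = (-6, -9), so the interior equations h_(i-1)·M_(i-1) + 2(h_(i-1)+h_i)·M_i + h_i·M_(i+1) = 6(Δ_i − Δ_(i-1)) read
  1·M_0 + 4·M_1 + 1·M_2 = 6(Δ_1 - Δ_0) = -18
Clamped end conditions give two more equations: 2h_0·M_0 + h_0·M_1 = 6(Δ_0 - g'(0)) = -72 and h_1·M_1 + 2h_1·M_2 = 6(g'(2) - Δ_1) = 84.
Forward elimination and back-substitution give M_0 = -32, M_1 = -8, M_2 = 46.
On [0, 1], g(x) = 9 + 6·x - 16·x² + 4·x³.
With x = 2/3: g(2/3) = 191/27.

7.0741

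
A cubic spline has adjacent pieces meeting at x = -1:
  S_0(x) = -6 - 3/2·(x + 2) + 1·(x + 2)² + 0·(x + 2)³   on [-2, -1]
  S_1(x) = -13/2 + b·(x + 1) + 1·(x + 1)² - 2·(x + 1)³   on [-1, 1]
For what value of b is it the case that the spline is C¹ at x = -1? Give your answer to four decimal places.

0.5000

S_0'(x) = -3/2 + 2·(x + 2) + 0·(x + 2)², so S_0'(-1) = 1/2. On the right, S_1'(-1) = b, so b = 1/2.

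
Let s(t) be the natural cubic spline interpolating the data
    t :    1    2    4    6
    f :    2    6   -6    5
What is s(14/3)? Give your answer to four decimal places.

-5.3300

Write m_i for s''(x_i). With h_i = 1, 2, 2 and divided differences Δ_i = 4, -6, 11/2, the continuity of s' gives the tridiagonal system
  1·m_0 + 6·m_1 + 2·m_2 = 6(Δ_1 - Δ_0) = -60
  2·m_1 + 8·m_2 + 2·m_3 = 6(Δ_2 - Δ_1) = 69
Natural end conditions: m_0 = m_3 = 0.
Solving: m_0 = 0, m_1 = -309/22, m_2 = 267/22, m_3 = 0.
On [4, 6], s(t) = -6 - 57/22·(t - 4) + 267/44·(t - 4)² - 89/88·(t - 4)³.
With (t - 4) = 2/3: s(14/3) = -1583/297.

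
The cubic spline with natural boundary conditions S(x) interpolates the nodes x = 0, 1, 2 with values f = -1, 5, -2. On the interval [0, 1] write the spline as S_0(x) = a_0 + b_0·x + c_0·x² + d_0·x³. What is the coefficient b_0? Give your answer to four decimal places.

With m_i denoting the second derivative at x_i, h_i = 1, 1, and Δ_i = (y_(i+1) − y_i)/h_i = 6, -7:
  1·m_0 + 4·m_1 + 1·m_2 = 6(Δ_1 - Δ_0) = -78
Natural end conditions: m_0 = m_2 = 0.
Forward elimination and back-substitution give m_0 = 0, m_1 = -39/2, m_2 = 0.
On [0, 1], with S_0(x) = a_0 + b_0·x + c_0·x² + d_0·x³: c_0 = m_0/2 = 0, d_0 = (m_1 - m_0)/(6h_0) = -13/4, b_0 = Δ_0 - h_0(2m_0 + m_1)/6 = 37/4.

9.2500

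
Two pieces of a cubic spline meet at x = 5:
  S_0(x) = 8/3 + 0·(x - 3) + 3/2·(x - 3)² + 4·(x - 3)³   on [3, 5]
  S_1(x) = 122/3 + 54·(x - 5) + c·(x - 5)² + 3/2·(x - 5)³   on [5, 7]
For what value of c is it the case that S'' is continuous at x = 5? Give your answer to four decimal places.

S_0''(x) = 3 + 24·(x - 3), so S_0''(5) = 51. On the right, S_1''(5) = 2c, so c = 51/2.

25.5000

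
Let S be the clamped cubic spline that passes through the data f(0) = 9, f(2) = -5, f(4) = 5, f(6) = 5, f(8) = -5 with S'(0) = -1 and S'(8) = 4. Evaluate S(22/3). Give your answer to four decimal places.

With M_i denoting the second derivative at x_i, h_i = 2, 2, 2, 2, and Δ_i = (y_(i+1) − y_i)/h_i = -7, 5, 0, -5:
  2·M_0 + 8·M_1 + 2·M_2 = 6(Δ_1 - Δ_0) = 72
  2·M_1 + 8·M_2 + 2·M_3 = 6(Δ_2 - Δ_1) = -30
  2·M_2 + 8·M_3 + 2·M_4 = 6(Δ_3 - Δ_2) = -30
Clamped end conditions give two more equations: 2h_0·M_0 + h_0·M_1 = 6(Δ_0 - S'(0)) = -36 and h_3·M_3 + 2h_3·M_4 = 6(S'(8) - Δ_3) = 54.
Solving the tridiagonal system: M_0 = -65/4, M_1 = 29/2, M_2 = -23/4, M_3 = -13/2, M_4 = 67/4.
On [6, 8], S(t) = 5 - 25/4·(t - 6) - 13/4·(t - 6)² + 31/16·(t - 6)³.
With (t - 6) = 4/3: S(22/3) = -122/27.

-4.5185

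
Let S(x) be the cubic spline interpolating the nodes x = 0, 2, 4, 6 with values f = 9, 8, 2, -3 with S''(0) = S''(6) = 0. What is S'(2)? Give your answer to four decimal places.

-1.9000

Put σ_i = S'' at the i-th knot. Here h = (2, 2, 2) and Δ = (-1/2, -3, -5/2), so the interior equations h_(i-1)·σ_(i-1) + 2(h_(i-1)+h_i)·σ_i + h_i·σ_(i+1) = 6(Δ_i − Δ_(i-1)) read
  2·σ_0 + 8·σ_1 + 2·σ_2 = 6(Δ_1 - Δ_0) = -15
  2·σ_1 + 8·σ_2 + 2·σ_3 = 6(Δ_2 - Δ_1) = 3
Natural end conditions: σ_0 = σ_3 = 0.
Forward elimination and back-substitution give σ_0 = 0, σ_1 = -21/10, σ_2 = 9/10, σ_3 = 0.
On [2, 4], S'(x) = b_1 + 2c_1·(x - 2) + 3d_1·(x - 2)² with b_1 = Δ_1 - h_1(2σ_1 + σ_2)/6 = -19/10, c_1 = σ_1/2 = -21/20, d_1 = (σ_2 - σ_1)/(6h_1) = 1/4. So S'(2) = -19/10.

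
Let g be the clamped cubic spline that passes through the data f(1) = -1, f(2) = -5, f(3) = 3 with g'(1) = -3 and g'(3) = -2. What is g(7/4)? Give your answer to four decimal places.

Put M_i = g'' at the i-th knot. Here h = (1, 1) and Δ = (-4, 8), so the interior equations h_(i-1)·M_(i-1) + 2(h_(i-1)+h_i)·M_i + h_i·M_(i+1) = 6(Δ_i − Δ_(i-1)) read
  1·M_0 + 4·M_1 + 1·M_2 = 6(Δ_1 - Δ_0) = 72
Clamped end conditions give two more equations: 2h_0·M_0 + h_0·M_1 = 6(Δ_0 - g'(1)) = -6 and h_1·M_1 + 2h_1·M_2 = 6(g'(3) - Δ_1) = -60.
Hence M_0 = -41/2, M_1 = 35, M_2 = -95/2.
On [1, 2], g(x) = -1 - 3·(x - 1) - 41/4·(x - 1)² + 37/4·(x - 1)³.
With (x - 1) = 3/4: g(7/4) = -1309/256.

-5.1133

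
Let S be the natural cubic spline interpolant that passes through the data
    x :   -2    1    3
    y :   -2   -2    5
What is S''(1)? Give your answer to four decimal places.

Put σ_i = S'' at the i-th knot. Here h = (3, 2) and Δ = (0, 7/2), so the interior equations h_(i-1)·σ_(i-1) + 2(h_(i-1)+h_i)·σ_i + h_i·σ_(i+1) = 6(Δ_i − Δ_(i-1)) read
  3·σ_0 + 10·σ_1 + 2·σ_2 = 6(Δ_1 - Δ_0) = 21
Natural end conditions: σ_0 = σ_2 = 0.
Solving: σ_0 = 0, σ_1 = 21/10, σ_2 = 0.

2.1000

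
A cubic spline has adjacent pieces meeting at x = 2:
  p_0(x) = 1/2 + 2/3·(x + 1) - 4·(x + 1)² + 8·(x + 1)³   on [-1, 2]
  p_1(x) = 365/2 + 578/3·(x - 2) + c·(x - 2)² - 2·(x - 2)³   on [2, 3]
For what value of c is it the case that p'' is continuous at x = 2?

68

p_0''(x) = -8 + 48·(x + 1), so p_0''(2) = 136. On the right, p_1''(2) = 2c, so c = 68.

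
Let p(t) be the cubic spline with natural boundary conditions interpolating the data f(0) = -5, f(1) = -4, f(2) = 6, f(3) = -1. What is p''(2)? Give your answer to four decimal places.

-30.8000

With m_i denoting the second derivative at x_i, h_i = 1, 1, 1, and Δ_i = (y_(i+1) − y_i)/h_i = 1, 10, -7:
  1·m_0 + 4·m_1 + 1·m_2 = 6(Δ_1 - Δ_0) = 54
  1·m_1 + 4·m_2 + 1·m_3 = 6(Δ_2 - Δ_1) = -102
Natural end conditions: m_0 = m_3 = 0.
Solving the tridiagonal system: m_0 = 0, m_1 = 106/5, m_2 = -154/5, m_3 = 0.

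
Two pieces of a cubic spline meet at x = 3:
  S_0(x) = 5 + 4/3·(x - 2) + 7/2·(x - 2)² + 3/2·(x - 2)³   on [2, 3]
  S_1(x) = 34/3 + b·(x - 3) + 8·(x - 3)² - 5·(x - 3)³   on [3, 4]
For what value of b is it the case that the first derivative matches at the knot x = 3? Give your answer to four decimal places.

12.8333

S_0'(x) = 4/3 + 7·(x - 2) + 9/2·(x - 2)², so S_0'(3) = 77/6. On the right, S_1'(3) = b, so b = 77/6.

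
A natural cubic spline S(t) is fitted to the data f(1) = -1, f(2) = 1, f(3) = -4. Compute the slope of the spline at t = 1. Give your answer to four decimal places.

3.7500

Write m_i for S''(x_i). With h_i = 1, 1 and divided differences Δ_i = 2, -5, the continuity of S' gives the tridiagonal system
  1·m_0 + 4·m_1 + 1·m_2 = 6(Δ_1 - Δ_0) = -42
Natural end conditions: m_0 = m_2 = 0.
Solving the tridiagonal system: m_0 = 0, m_1 = -21/2, m_2 = 0.
On [1, 2], S'(t) = b_0 + 2c_0·(t - 1) + 3d_0·(t - 1)² with b_0 = Δ_0 - h_0(2m_0 + m_1)/6 = 15/4, c_0 = m_0/2 = 0, d_0 = (m_1 - m_0)/(6h_0) = -7/4. So S'(1) = 15/4.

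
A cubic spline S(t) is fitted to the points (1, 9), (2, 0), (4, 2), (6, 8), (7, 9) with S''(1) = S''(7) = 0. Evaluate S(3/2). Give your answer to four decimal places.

3.8625

Let σ_i = S''(x_i). Step sizes h_i = 1, 2, 2, 1; slopes of the chords Δ_i = (y_(i+1) - y_i)/h_i = -9, 1, 3, 1.
  1·σ_0 + 6·σ_1 + 2·σ_2 = 6(Δ_1 - Δ_0) = 60
  2·σ_1 + 8·σ_2 + 2·σ_3 = 6(Δ_2 - Δ_1) = 12
  2·σ_2 + 6·σ_3 + 1·σ_4 = 6(Δ_3 - Δ_2) = -12
Natural end conditions: σ_0 = σ_4 = 0.
Forward elimination and back-substitution give σ_0 = 0, σ_1 = 51/5, σ_2 = -3/5, σ_3 = -9/5, σ_4 = 0.
On [1, 2], S(t) = 9 - 107/10·(t - 1) + 0·(t - 1)² + 17/10·(t - 1)³.
With (t - 1) = 1/2: S(3/2) = 309/80.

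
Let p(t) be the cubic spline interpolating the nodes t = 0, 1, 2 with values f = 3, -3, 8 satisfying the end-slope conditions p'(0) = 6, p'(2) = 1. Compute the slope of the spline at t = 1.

With M_i denoting the second derivative at x_i, h_i = 1, 1, and Δ_i = (y_(i+1) − y_i)/h_i = -6, 11:
  1·M_0 + 4·M_1 + 1·M_2 = 6(Δ_1 - Δ_0) = 102
Clamped end conditions give two more equations: 2h_0·M_0 + h_0·M_1 = 6(Δ_0 - p'(0)) = -72 and h_1·M_1 + 2h_1·M_2 = 6(p'(2) - Δ_1) = -60.
Hence M_0 = -64, M_1 = 56, M_2 = -58.
On [1, 2], p'(t) = b_1 + 2c_1·(t - 1) + 3d_1·(t - 1)² with b_1 = Δ_1 - h_1(2M_1 + M_2)/6 = 2, c_1 = M_1/2 = 28, d_1 = (M_2 - M_1)/(6h_1) = -19. So p'(1) = 2.

2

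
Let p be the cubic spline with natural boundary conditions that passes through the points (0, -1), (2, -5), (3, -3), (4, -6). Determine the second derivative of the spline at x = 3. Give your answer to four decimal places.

Write M_i for p''(x_i). With h_i = 2, 1, 1 and divided differences Δ_i = -2, 2, -3, the continuity of p' gives the tridiagonal system
  2·M_0 + 6·M_1 + 1·M_2 = 6(Δ_1 - Δ_0) = 24
  1·M_1 + 4·M_2 + 1·M_3 = 6(Δ_2 - Δ_1) = -30
Natural end conditions: M_0 = M_3 = 0.
Hence M_0 = 0, M_1 = 126/23, M_2 = -204/23, M_3 = 0.

-8.8696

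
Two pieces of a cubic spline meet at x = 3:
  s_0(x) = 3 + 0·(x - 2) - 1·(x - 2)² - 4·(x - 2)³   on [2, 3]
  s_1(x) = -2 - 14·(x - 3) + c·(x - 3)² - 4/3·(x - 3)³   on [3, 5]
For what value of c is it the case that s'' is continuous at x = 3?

s_0''(x) = -2 - 24·(x - 2), so s_0''(3) = -26. On the right, s_1''(3) = 2c, so c = -13.

-13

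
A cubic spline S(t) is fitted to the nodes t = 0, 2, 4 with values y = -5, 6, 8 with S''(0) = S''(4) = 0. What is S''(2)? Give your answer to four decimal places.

-3.3750

With σ_i denoting the second derivative at x_i, h_i = 2, 2, and Δ_i = (y_(i+1) − y_i)/h_i = 11/2, 1:
  2·σ_0 + 8·σ_1 + 2·σ_2 = 6(Δ_1 - Δ_0) = -27
Natural end conditions: σ_0 = σ_2 = 0.
Solving the tridiagonal system: σ_0 = 0, σ_1 = -27/8, σ_2 = 0.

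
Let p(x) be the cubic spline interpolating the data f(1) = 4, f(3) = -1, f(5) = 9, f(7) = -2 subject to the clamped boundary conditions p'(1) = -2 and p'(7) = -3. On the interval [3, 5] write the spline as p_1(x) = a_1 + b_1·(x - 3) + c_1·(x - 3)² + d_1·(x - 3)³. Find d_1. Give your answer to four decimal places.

-1.9500

Let M_i = p''(x_i). Step sizes h_i = 2, 2, 2; slopes of the chords Δ_i = (y_(i+1) - y_i)/h_i = -5/2, 5, -11/2.
  2·M_0 + 8·M_1 + 2·M_2 = 6(Δ_1 - Δ_0) = 45
  2·M_1 + 8·M_2 + 2·M_3 = 6(Δ_2 - Δ_1) = -63
Clamped end conditions give two more equations: 2h_0·M_0 + h_0·M_1 = 6(Δ_0 - p'(1)) = -3 and h_2·M_2 + 2h_2·M_3 = 6(p'(7) - Δ_2) = 15.
Solving: M_0 = -89/15, M_1 = 311/30, M_2 = -391/30, M_3 = 154/15.
On [3, 5], with p_1(x) = a_1 + b_1·(x - 3) + c_1·(x - 3)² + d_1·(x - 3)³: c_1 = M_1/2 = 311/60, d_1 = (M_2 - M_1)/(6h_1) = -39/20, b_1 = Δ_1 - h_1(2M_1 + M_2)/6 = 73/30.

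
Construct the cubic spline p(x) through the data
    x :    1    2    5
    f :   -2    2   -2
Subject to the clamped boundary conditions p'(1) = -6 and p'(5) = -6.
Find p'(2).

7

With M_i denoting the second derivative at x_i, h_i = 1, 3, and Δ_i = (y_(i+1) − y_i)/h_i = 4, -4/3:
  1·M_0 + 8·M_1 + 3·M_2 = 6(Δ_1 - Δ_0) = -32
Clamped end conditions give two more equations: 2h_0·M_0 + h_0·M_1 = 6(Δ_0 - p'(1)) = 60 and h_1·M_1 + 2h_1·M_2 = 6(p'(5) - Δ_1) = -28.
Forward elimination and back-substitution give M_0 = 34, M_1 = -8, M_2 = -2/3.
On [2, 5], p'(x) = b_1 + 2c_1·(x - 2) + 3d_1·(x - 2)² with b_1 = Δ_1 - h_1(2M_1 + M_2)/6 = 7, c_1 = M_1/2 = -4, d_1 = (M_2 - M_1)/(6h_1) = 11/27. So p'(2) = 7.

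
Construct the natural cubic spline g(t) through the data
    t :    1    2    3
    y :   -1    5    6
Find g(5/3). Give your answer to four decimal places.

Let M_i = g''(x_i). Step sizes h_i = 1, 1; slopes of the chords Δ_i = (y_(i+1) - y_i)/h_i = 6, 1.
  1·M_0 + 4·M_1 + 1·M_2 = 6(Δ_1 - Δ_0) = -30
Natural end conditions: M_0 = M_2 = 0.
Forward elimination and back-substitution give M_0 = 0, M_1 = -15/2, M_2 = 0.
On [1, 2], g(t) = -1 + 29/4·(t - 1) + 0·(t - 1)² - 5/4·(t - 1)³.
With (t - 1) = 2/3: g(5/3) = 187/54.

3.4630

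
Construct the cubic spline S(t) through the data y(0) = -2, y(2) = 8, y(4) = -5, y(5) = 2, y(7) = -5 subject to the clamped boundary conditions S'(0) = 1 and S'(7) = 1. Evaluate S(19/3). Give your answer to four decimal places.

-2.8616

Write M_i for S''(x_i). With h_i = 2, 2, 1, 2 and divided differences Δ_i = 5, -13/2, 7, -7/2, the continuity of S' gives the tridiagonal system
  2·M_0 + 8·M_1 + 2·M_2 = 6(Δ_1 - Δ_0) = -69
  2·M_1 + 6·M_2 + 1·M_3 = 6(Δ_2 - Δ_1) = 81
  1·M_2 + 6·M_3 + 2·M_4 = 6(Δ_3 - Δ_2) = -63
Clamped end conditions give two more equations: 2h_0·M_0 + h_0·M_1 = 6(Δ_0 - S'(0)) = 24 and h_3·M_3 + 2h_3·M_4 = 6(S'(7) - Δ_3) = 27.
Solving the tridiagonal system: M_0 = 918/61, M_1 = -1104/61, M_2 = 2787/122, M_3 = -1212/61, M_4 = 4071/244.
On [5, 7], S(t) = 2 + 1021/244·(t - 5) - 606/61·(t - 5)² + 2973/976·(t - 5)³.
With (t - 5) = 4/3: S(19/3) = -1571/549.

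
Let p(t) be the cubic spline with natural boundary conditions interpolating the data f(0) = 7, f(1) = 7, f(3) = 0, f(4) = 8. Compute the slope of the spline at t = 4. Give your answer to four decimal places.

10.3750

Let σ_i = p''(x_i). Step sizes h_i = 1, 2, 1; slopes of the chords Δ_i = (y_(i+1) - y_i)/h_i = 0, -7/2, 8.
  1·σ_0 + 6·σ_1 + 2·σ_2 = 6(Δ_1 - Δ_0) = -21
  2·σ_1 + 6·σ_2 + 1·σ_3 = 6(Δ_2 - Δ_1) = 69
Natural end conditions: σ_0 = σ_3 = 0.
Solving: σ_0 = 0, σ_1 = -33/4, σ_2 = 57/4, σ_3 = 0.
On [3, 4], p'(t) = b_2 + 2c_2·(t - 3) + 3d_2·(t - 3)² with b_2 = Δ_2 - h_2(2σ_2 + σ_3)/6 = 13/4, c_2 = σ_2/2 = 57/8, d_2 = (σ_3 - σ_2)/(6h_2) = -19/8. So p'(4) = 83/8.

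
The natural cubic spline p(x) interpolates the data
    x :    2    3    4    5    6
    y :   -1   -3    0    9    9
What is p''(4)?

12

Write M_i for p''(x_i). With h_i = 1, 1, 1, 1 and divided differences Δ_i = -2, 3, 9, 0, the continuity of p' gives the tridiagonal system
  1·M_0 + 4·M_1 + 1·M_2 = 6(Δ_1 - Δ_0) = 30
  1·M_1 + 4·M_2 + 1·M_3 = 6(Δ_2 - Δ_1) = 36
  1·M_2 + 4·M_3 + 1·M_4 = 6(Δ_3 - Δ_2) = -54
Natural end conditions: M_0 = M_4 = 0.
Forward elimination and back-substitution give M_0 = 0, M_1 = 9/2, M_2 = 12, M_3 = -33/2, M_4 = 0.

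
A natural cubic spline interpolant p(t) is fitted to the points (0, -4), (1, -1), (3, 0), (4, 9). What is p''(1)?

-6

With m_i denoting the second derivative at x_i, h_i = 1, 2, 1, and Δ_i = (y_(i+1) − y_i)/h_i = 3, 1/2, 9:
  1·m_0 + 6·m_1 + 2·m_2 = 6(Δ_1 - Δ_0) = -15
  2·m_1 + 6·m_2 + 1·m_3 = 6(Δ_2 - Δ_1) = 51
Natural end conditions: m_0 = m_3 = 0.
Solving the tridiagonal system: m_0 = 0, m_1 = -6, m_2 = 21/2, m_3 = 0.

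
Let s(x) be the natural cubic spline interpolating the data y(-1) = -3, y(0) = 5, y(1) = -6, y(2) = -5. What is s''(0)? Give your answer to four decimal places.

-35.2000

Let M_i = s''(x_i). Step sizes h_i = 1, 1, 1; slopes of the chords Δ_i = (y_(i+1) - y_i)/h_i = 8, -11, 1.
  1·M_0 + 4·M_1 + 1·M_2 = 6(Δ_1 - Δ_0) = -114
  1·M_1 + 4·M_2 + 1·M_3 = 6(Δ_2 - Δ_1) = 72
Natural end conditions: M_0 = M_3 = 0.
Hence M_0 = 0, M_1 = -176/5, M_2 = 134/5, M_3 = 0.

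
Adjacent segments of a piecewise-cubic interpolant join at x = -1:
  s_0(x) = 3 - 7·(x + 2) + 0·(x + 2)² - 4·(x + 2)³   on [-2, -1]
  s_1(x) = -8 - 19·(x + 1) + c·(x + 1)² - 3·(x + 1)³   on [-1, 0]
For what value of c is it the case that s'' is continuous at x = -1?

s_0''(x) = 0 - 24·(x + 2), so s_0''(-1) = -24. On the right, s_1''(-1) = 2c, so c = -12.

-12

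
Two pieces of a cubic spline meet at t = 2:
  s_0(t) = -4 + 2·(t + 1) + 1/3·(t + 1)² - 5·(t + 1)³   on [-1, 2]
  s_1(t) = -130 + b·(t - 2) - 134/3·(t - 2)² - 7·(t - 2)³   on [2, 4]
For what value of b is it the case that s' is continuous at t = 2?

s_0'(t) = 2 + 2/3·(t + 1) - 15·(t + 1)², so s_0'(2) = -131. On the right, s_1'(2) = b, so b = -131.

-131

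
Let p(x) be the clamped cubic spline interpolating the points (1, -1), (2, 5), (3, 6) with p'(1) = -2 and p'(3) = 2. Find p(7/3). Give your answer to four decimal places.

Put m_i = p'' at the i-th knot. Here h = (1, 1) and Δ = (6, 1), so the interior equations h_(i-1)·m_(i-1) + 2(h_(i-1)+h_i)·m_i + h_i·m_(i+1) = 6(Δ_i − Δ_(i-1)) read
  1·m_0 + 4·m_1 + 1·m_2 = 6(Δ_1 - Δ_0) = -30
Clamped end conditions give two more equations: 2h_0·m_0 + h_0·m_1 = 6(Δ_0 - p'(1)) = 48 and h_1·m_1 + 2h_1·m_2 = 6(p'(3) - Δ_1) = 6.
Forward elimination and back-substitution give m_0 = 67/2, m_1 = -19, m_2 = 25/2.
On [2, 3], p(x) = 5 + 21/4·(x - 2) - 19/2·(x - 2)² + 21/4·(x - 2)³.
With (x - 2) = 1/3: p(7/3) = 53/9.

5.8889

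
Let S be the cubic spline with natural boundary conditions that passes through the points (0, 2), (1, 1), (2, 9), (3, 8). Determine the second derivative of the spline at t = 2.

-18

Write m_i for S''(x_i). With h_i = 1, 1, 1 and divided differences Δ_i = -1, 8, -1, the continuity of S' gives the tridiagonal system
  1·m_0 + 4·m_1 + 1·m_2 = 6(Δ_1 - Δ_0) = 54
  1·m_1 + 4·m_2 + 1·m_3 = 6(Δ_2 - Δ_1) = -54
Natural end conditions: m_0 = m_3 = 0.
Solving the tridiagonal system: m_0 = 0, m_1 = 18, m_2 = -18, m_3 = 0.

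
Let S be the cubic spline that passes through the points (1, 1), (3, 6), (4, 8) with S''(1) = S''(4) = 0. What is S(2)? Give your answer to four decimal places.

3.6250

With M_i denoting the second derivative at x_i, h_i = 2, 1, and Δ_i = (y_(i+1) − y_i)/h_i = 5/2, 2:
  2·M_0 + 6·M_1 + 1·M_2 = 6(Δ_1 - Δ_0) = -3
Natural end conditions: M_0 = M_2 = 0.
Solving: M_0 = 0, M_1 = -1/2, M_2 = 0.
On [1, 3], S(x) = 1 + 8/3·(x - 1) + 0·(x - 1)² - 1/24·(x - 1)³.
With (x - 1) = 1: S(2) = 29/8.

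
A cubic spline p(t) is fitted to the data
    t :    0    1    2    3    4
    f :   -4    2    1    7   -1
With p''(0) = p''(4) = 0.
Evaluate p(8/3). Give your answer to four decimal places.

With σ_i denoting the second derivative at x_i, h_i = 1, 1, 1, 1, and Δ_i = (y_(i+1) − y_i)/h_i = 6, -1, 6, -8:
  1·σ_0 + 4·σ_1 + 1·σ_2 = 6(Δ_1 - Δ_0) = -42
  1·σ_1 + 4·σ_2 + 1·σ_3 = 6(Δ_2 - Δ_1) = 42
  1·σ_2 + 4·σ_3 + 1·σ_4 = 6(Δ_3 - Δ_2) = -84
Natural end conditions: σ_0 = σ_4 = 0.
Hence σ_0 = 0, σ_1 = -63/4, σ_2 = 21, σ_3 = -105/4, σ_4 = 0.
On [2, 3], p(t) = 1 + 27/8·(t - 2) + 21/2·(t - 2)² - 63/8·(t - 2)³.
With (t - 2) = 2/3: p(8/3) = 67/12.

5.5833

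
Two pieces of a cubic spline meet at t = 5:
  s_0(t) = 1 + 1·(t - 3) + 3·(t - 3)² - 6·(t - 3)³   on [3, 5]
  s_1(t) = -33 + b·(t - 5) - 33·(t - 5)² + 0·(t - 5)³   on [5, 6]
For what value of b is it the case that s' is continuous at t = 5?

-59

s_0'(t) = 1 + 6·(t - 3) - 18·(t - 3)², so s_0'(5) = -59. On the right, s_1'(5) = b, so b = -59.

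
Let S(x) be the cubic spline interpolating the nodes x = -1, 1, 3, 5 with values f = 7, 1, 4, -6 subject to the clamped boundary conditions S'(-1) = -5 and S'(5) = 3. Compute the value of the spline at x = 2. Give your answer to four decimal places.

With M_i denoting the second derivative at x_i, h_i = 2, 2, 2, and Δ_i = (y_(i+1) − y_i)/h_i = -3, 3/2, -5:
  2·M_0 + 8·M_1 + 2·M_2 = 6(Δ_1 - Δ_0) = 27
  2·M_1 + 8·M_2 + 2·M_3 = 6(Δ_2 - Δ_1) = -39
Clamped end conditions give two more equations: 2h_0·M_0 + h_0·M_1 = 6(Δ_0 - S'(-1)) = 12 and h_2·M_2 + 2h_2·M_3 = 6(S'(5) - Δ_2) = 48.
Forward elimination and back-substitution give M_0 = -1/30, M_1 = 91/15, M_2 = -161/15, M_3 = 521/30.
On [1, 3], S(x) = 1 + 31/30·(x - 1) + 91/30·(x - 1)² - 7/5·(x - 1)³.
With (x - 1) = 1: S(2) = 11/3.

3.6667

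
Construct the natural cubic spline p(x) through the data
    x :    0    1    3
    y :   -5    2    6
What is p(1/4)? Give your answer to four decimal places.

Put M_i = p'' at the i-th knot. Here h = (1, 2) and Δ = (7, 2), so the interior equations h_(i-1)·M_(i-1) + 2(h_(i-1)+h_i)·M_i + h_i·M_(i+1) = 6(Δ_i − Δ_(i-1)) read
  1·M_0 + 6·M_1 + 2·M_2 = 6(Δ_1 - Δ_0) = -30
Natural end conditions: M_0 = M_2 = 0.
Forward elimination and back-substitution give M_0 = 0, M_1 = -5, M_2 = 0.
On [0, 1], p(x) = -5 + 47/6·x + 0·x² - 5/6·x³.
With x = 1/4: p(1/4) = -391/128.

-3.0547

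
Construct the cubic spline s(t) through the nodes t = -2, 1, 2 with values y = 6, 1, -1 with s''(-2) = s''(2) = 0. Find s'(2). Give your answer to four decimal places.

Put m_i = s'' at the i-th knot. Here h = (3, 1) and Δ = (-5/3, -2), so the interior equations h_(i-1)·m_(i-1) + 2(h_(i-1)+h_i)·m_i + h_i·m_(i+1) = 6(Δ_i − Δ_(i-1)) read
  3·m_0 + 8·m_1 + 1·m_2 = 6(Δ_1 - Δ_0) = -2
Natural end conditions: m_0 = m_2 = 0.
Forward elimination and back-substitution give m_0 = 0, m_1 = -1/4, m_2 = 0.
On [1, 2], s'(t) = b_1 + 2c_1·(t - 1) + 3d_1·(t - 1)² with b_1 = Δ_1 - h_1(2m_1 + m_2)/6 = -23/12, c_1 = m_1/2 = -1/8, d_1 = (m_2 - m_1)/(6h_1) = 1/24. So s'(2) = -49/24.

-2.0417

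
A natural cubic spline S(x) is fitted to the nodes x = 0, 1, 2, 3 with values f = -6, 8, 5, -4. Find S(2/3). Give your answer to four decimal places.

With M_i denoting the second derivative at x_i, h_i = 1, 1, 1, and Δ_i = (y_(i+1) − y_i)/h_i = 14, -3, -9:
  1·M_0 + 4·M_1 + 1·M_2 = 6(Δ_1 - Δ_0) = -102
  1·M_1 + 4·M_2 + 1·M_3 = 6(Δ_2 - Δ_1) = -36
Natural end conditions: M_0 = M_3 = 0.
Hence M_0 = 0, M_1 = -124/5, M_2 = -14/5, M_3 = 0.
On [0, 1], S(x) = -6 + 272/15·x + 0·x² - 62/15·x³.
With x = 2/3: S(2/3) = 394/81.

4.8642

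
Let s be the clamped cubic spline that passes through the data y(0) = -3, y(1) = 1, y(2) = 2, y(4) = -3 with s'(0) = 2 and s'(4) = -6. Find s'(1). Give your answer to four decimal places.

Let σ_i = s''(x_i). Step sizes h_i = 1, 1, 2; slopes of the chords Δ_i = (y_(i+1) - y_i)/h_i = 4, 1, -5/2.
  1·σ_0 + 4·σ_1 + 1·σ_2 = 6(Δ_1 - Δ_0) = -18
  1·σ_1 + 6·σ_2 + 2·σ_3 = 6(Δ_2 - Δ_1) = -21
Clamped end conditions give two more equations: 2h_0·σ_0 + h_0·σ_1 = 6(Δ_0 - s'(0)) = 12 and h_2·σ_2 + 2h_2·σ_3 = 6(s'(4) - Δ_2) = -21.
Solving: σ_0 = 205/22, σ_1 = -73/11, σ_2 = -17/22, σ_3 = -107/22.
On [1, 2], s'(t) = b_1 + 2c_1·(t - 1) + 3d_1·(t - 1)² with b_1 = Δ_1 - h_1(2σ_1 + σ_2)/6 = 147/44, c_1 = σ_1/2 = -73/22, d_1 = (σ_2 - σ_1)/(6h_1) = 43/44. So s'(1) = 147/44.

3.3409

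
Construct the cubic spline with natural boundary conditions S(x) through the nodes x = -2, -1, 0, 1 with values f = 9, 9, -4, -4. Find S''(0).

With m_i denoting the second derivative at x_i, h_i = 1, 1, 1, and Δ_i = (y_(i+1) − y_i)/h_i = 0, -13, 0:
  1·m_0 + 4·m_1 + 1·m_2 = 6(Δ_1 - Δ_0) = -78
  1·m_1 + 4·m_2 + 1·m_3 = 6(Δ_2 - Δ_1) = 78
Natural end conditions: m_0 = m_3 = 0.
Solving: m_0 = 0, m_1 = -26, m_2 = 26, m_3 = 0.

26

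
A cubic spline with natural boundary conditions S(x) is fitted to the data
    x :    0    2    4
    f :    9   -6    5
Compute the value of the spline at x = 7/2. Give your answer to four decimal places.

Put M_i = S'' at the i-th knot. Here h = (2, 2) and Δ = (-15/2, 11/2), so the interior equations h_(i-1)·M_(i-1) + 2(h_(i-1)+h_i)·M_i + h_i·M_(i+1) = 6(Δ_i − Δ_(i-1)) read
  2·M_0 + 8·M_1 + 2·M_2 = 6(Δ_1 - Δ_0) = 78
Natural end conditions: M_0 = M_2 = 0.
Forward elimination and back-substitution give M_0 = 0, M_1 = 39/4, M_2 = 0.
On [2, 4], S(x) = -6 - 1·(x - 2) + 39/8·(x - 2)² - 13/16·(x - 2)³.
With (x - 2) = 3/2: S(7/2) = 93/128.

0.7266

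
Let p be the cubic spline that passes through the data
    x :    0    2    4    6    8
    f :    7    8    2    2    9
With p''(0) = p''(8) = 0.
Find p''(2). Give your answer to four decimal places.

Write M_i for p''(x_i). With h_i = 2, 2, 2, 2 and divided differences Δ_i = 1/2, -3, 0, 7/2, the continuity of p' gives the tridiagonal system
  2·M_0 + 8·M_1 + 2·M_2 = 6(Δ_1 - Δ_0) = -21
  2·M_1 + 8·M_2 + 2·M_3 = 6(Δ_2 - Δ_1) = 18
  2·M_2 + 8·M_3 + 2·M_4 = 6(Δ_3 - Δ_2) = 21
Natural end conditions: M_0 = M_4 = 0.
Forward elimination and back-substitution give M_0 = 0, M_1 = -183/56, M_2 = 18/7, M_3 = 111/56, M_4 = 0.

-3.2679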